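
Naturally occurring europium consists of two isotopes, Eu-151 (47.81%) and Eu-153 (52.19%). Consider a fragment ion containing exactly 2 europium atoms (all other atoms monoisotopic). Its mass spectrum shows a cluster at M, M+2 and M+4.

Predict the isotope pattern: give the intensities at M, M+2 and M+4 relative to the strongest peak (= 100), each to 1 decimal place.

45.8 : 100.0 : 54.6

Each Eu atom is independently Eu-151 (p = 0.4781) or Eu-153 (q = 0.5219); the cluster is the binomial expansion (p + q)^2.
P(M) = 0.4781^2 = 0.228580
P(M+2) = 2 × 0.4781^1 × 0.5219^1 = 0.499041
P(M+4) = 0.5219^2 = 0.272380
The M+2 peak is largest (0.499041); scaling to 100 gives 45.8 : 100.0 : 54.6.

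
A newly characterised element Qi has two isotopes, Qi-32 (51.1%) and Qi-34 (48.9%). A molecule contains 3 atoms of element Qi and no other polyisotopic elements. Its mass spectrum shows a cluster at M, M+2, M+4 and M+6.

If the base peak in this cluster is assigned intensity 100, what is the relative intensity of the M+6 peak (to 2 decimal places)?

(0.511 + 0.489)^3 gives M 0.1334, M+2 0.3831, M+4 0.3666, M+6 0.1169; the largest is M+2.
P(M+2) = C(3,1) × 0.511^2 × 0.489^1 = 3 × 0.261121 × 0.4890 = 0.383065 (base)
P(M+6) = C(3,3) × 0.511^0 × 0.489^3 = 1 × 1.0000 × 0.11693017 = 0.116930
Relative intensity = 0.116930 / 0.383065 × 100 = 30.52

30.52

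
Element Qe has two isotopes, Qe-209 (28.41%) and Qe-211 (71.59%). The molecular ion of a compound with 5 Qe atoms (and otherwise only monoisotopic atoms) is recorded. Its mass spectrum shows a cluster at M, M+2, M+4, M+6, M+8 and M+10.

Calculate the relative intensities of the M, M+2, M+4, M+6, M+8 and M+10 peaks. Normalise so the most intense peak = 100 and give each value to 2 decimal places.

0.50 : 6.25 : 31.50 : 79.37 : 100.00 : 50.40

Each Qe atom is independently Qe-209 (p = 0.2841) or Qe-211 (q = 0.7159); the cluster is the binomial expansion (p + q)^5.
P(M) = 0.2841^5 = 0.001851
P(M+2) = 5 × 0.2841^4 × 0.7159^1 = 0.023319
P(M+4) = 10 × 0.2841^3 × 0.7159^2 = 0.117522
P(M+6) = 10 × 0.2841^2 × 0.7159^3 = 0.296142
P(M+8) = 5 × 0.2841^1 × 0.7159^4 = 0.373122
P(M+10) = 0.7159^5 = 0.188045
The M+8 peak is largest (0.373122); scaling to 100 gives 0.50 : 6.25 : 31.50 : 79.37 : 100.00 : 50.40.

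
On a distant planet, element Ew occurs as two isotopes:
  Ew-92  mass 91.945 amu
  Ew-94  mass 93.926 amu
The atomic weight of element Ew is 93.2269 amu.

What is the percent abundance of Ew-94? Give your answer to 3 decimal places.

64.710%

With x = fraction of Ew-92 (so Ew-94 is 1 − x):
91.945·x + 93.926·(1 − x) = 93.2269
(91.945 − 93.926)·x = 93.2269 − 93.926
x = -0.6991 / -1.981 = 0.35290 → 35.290% Ew-92, 64.710% Ew-94.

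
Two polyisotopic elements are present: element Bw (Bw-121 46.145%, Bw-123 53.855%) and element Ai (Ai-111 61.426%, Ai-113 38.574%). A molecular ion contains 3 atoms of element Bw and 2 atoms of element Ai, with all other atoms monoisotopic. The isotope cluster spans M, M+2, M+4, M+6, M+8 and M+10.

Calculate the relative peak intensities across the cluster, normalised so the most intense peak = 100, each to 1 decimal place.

Element Bw pattern (n=3): 0.09825936 : 0.34403021 : 0.40151148 : 0.15619894
Element Ai pattern (n=2): 0.37731535 : 0.4738893 : 0.14879535
Convolve the two distributions (both contribute in 2-u steps):
  M: 0.09825936×0.37731535 = 0.037075
  M+2: 0.09825936×0.4738893 + 0.34403021×0.37731535 = 0.176372
  M+4: 0.09825936×0.14879535 + 0.34403021×0.4738893 + 0.40151148×0.37731535 = 0.329149
  M+6: 0.34403021×0.14879535 + 0.40151148×0.4738893 + 0.15619894×0.37731535 = 0.300398
  M+8: 0.40151148×0.14879535 + 0.15619894×0.4738893 = 0.133764
  M+10: 0.15619894×0.14879535 = 0.023242
Scale to base peak (0.329149) = 100: 11.3 : 53.6 : 100.0 : 91.3 : 40.6 : 7.1

11.3 : 53.6 : 100.0 : 91.3 : 40.6 : 7.1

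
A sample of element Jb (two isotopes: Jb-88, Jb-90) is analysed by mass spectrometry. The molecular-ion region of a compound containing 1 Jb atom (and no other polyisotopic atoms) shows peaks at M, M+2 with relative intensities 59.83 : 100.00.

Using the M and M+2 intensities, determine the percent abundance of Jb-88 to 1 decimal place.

Let p = fractional abundance of Jb-88. I(M+2)/I(M) = [C(1,1)·p^0·(1−p)] / p^1 = 1·(1−p)/p = 100.00/59.83 = 1.6714
(1−p)/p = 1.6714/1 = 1.6714  ⇒  p = 1/(1 + 1.6714) = 0.3743
Jb-88: 37.4%, Jb-90: 62.6%.

37.4%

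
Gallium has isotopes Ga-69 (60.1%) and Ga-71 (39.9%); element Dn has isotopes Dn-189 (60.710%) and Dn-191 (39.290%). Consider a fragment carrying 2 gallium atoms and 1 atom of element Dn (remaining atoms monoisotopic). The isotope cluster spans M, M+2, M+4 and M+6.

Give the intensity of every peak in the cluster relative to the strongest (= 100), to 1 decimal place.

Gallium pattern (n=2): 0.361201 : 0.479598 : 0.159201
Element Dn pattern (n=1): 0.6071 : 0.3929
Convolve the two distributions (both contribute in 2-u steps):
  M: 0.361201×0.6071 = 0.219285
  M+2: 0.361201×0.3929 + 0.479598×0.6071 = 0.433080
  M+4: 0.479598×0.3929 + 0.159201×0.6071 = 0.285085
  M+6: 0.159201×0.3929 = 0.062550
Scale to base peak (0.433080) = 100: 50.6 : 100.0 : 65.8 : 14.4

50.6 : 100.0 : 65.8 : 14.4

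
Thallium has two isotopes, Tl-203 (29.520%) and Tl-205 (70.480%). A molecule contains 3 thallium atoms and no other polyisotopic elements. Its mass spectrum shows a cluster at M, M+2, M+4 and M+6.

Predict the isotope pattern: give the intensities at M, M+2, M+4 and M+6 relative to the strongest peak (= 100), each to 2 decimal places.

5.85 : 41.88 : 100.00 : 79.58

Expanding (0.29520 + 0.70480)^3:
P(M) = 0.29520^3 = 0.025725
P(M+2) = 3 × 0.29520^2 × 0.70480^1 = 0.184255
P(M+4) = 3 × 0.29520^1 × 0.70480^2 = 0.439916
P(M+6) = 0.70480^3 = 0.350104
The M+4 peak is largest (0.439916); scaling to 100 gives 5.85 : 41.88 : 100.00 : 79.58.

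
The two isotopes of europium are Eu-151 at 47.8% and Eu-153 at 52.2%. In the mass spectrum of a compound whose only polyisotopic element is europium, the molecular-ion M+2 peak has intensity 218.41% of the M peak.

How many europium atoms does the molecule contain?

The M+2/M ratio from n Eu atoms is n · q/p = n · 0.522/0.478.
n = 2.1841 × 0.478/0.522 = 2.00 ≈ 2

2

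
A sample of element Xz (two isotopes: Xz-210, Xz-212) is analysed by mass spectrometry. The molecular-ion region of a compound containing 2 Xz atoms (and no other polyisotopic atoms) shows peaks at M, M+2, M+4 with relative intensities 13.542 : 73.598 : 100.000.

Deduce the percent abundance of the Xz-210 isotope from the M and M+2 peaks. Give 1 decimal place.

26.9%

Let p = fractional abundance of Xz-210. I(M+2)/I(M) = [C(2,1)·p^1·(1−p)] / p^2 = 2·(1−p)/p = 73.598/13.542 = 5.4348
(1−p)/p = 5.4348/2 = 2.7174  ⇒  p = 1/(1 + 2.7174) = 0.2690
Xz-210: 26.9%, Xz-212: 73.1%.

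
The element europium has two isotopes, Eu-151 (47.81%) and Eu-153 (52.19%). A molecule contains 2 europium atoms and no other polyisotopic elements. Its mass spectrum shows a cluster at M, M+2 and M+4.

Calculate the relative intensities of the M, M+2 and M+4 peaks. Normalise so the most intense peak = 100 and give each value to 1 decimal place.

45.8 : 100.0 : 54.6

The 2 Eu atoms are independent, so intensities follow the terms of (0.4781 + 0.5219)^2.
P(M) = 0.4781^2 = 0.228580
P(M+2) = 2 × 0.4781^1 × 0.5219^1 = 0.499041
P(M+4) = 0.5219^2 = 0.272380
The M+2 peak is largest (0.499041); scaling to 100 gives 45.8 : 100.0 : 54.6.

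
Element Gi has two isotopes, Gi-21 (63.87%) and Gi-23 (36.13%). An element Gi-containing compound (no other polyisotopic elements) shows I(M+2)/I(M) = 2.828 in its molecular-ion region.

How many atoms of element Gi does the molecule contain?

The M+2/M ratio from n Gi atoms is n · q/p = n · 0.3613/0.6387.
n = 2.828 × 0.6387/0.3613 = 5.00 ≈ 5

5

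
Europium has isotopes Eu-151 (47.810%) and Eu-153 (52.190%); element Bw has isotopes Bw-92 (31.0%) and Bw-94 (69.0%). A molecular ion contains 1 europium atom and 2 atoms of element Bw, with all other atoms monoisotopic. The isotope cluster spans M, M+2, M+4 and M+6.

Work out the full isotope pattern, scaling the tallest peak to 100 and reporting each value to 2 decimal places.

Europium pattern (n=1): 0.4781 : 0.5219
Element Bw pattern (n=2): 0.0961 : 0.4278 : 0.4761
Convolve the two distributions (both contribute in 2-u steps):
  M: 0.4781×0.0961 = 0.045945
  M+2: 0.4781×0.4278 + 0.5219×0.0961 = 0.254686
  M+4: 0.4781×0.4761 + 0.5219×0.4278 = 0.450892
  M+6: 0.5219×0.4761 = 0.248477
Scale to base peak (0.450892) = 100: 10.19 : 56.48 : 100.00 : 55.11

10.19 : 56.48 : 100.00 : 55.11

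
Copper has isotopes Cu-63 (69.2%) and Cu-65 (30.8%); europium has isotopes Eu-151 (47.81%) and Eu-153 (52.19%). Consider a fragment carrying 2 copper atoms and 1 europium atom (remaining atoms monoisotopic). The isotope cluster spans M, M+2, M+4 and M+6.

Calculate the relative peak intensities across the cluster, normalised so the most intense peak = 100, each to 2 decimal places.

Copper pattern (n=2): 0.478864 : 0.426272 : 0.094864
Europium pattern (n=1): 0.4781 : 0.5219
Convolve the two distributions (both contribute in 2-u steps):
  M: 0.478864×0.4781 = 0.228945
  M+2: 0.478864×0.5219 + 0.426272×0.4781 = 0.453720
  M+4: 0.426272×0.5219 + 0.094864×0.4781 = 0.267826
  M+6: 0.094864×0.5219 = 0.049510
Scale to base peak (0.453720) = 100: 50.46 : 100.00 : 59.03 : 10.91

50.46 : 100.00 : 59.03 : 10.91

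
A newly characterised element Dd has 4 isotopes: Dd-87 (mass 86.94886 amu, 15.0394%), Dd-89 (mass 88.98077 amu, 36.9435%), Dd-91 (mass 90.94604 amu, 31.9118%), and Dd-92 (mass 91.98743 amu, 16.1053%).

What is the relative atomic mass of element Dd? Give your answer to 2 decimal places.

89.79 amu

The abundance-weighted mean is 0.150394 × 86.94886 + 0.369435 × 88.98077 + 0.319118 × 90.94604 + 0.161053 × 91.98743
= 13.076587 + 32.872611 + 29.022518 + 14.814852 = 89.786568 amu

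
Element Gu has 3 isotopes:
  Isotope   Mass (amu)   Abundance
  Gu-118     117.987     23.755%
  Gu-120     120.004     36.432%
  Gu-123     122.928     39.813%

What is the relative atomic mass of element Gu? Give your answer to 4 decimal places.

The abundance-weighted mean is 0.23755 × 117.987 + 0.36432 × 120.004 + 0.39813 × 122.928
= 28.02781 + 43.71986 + 48.94132 = 120.68899 amu

120.6890 amu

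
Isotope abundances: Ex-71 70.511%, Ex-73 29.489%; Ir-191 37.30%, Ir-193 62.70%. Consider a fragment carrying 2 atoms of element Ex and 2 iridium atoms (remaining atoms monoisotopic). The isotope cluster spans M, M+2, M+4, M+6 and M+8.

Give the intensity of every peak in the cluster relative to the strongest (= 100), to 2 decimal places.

17.20 : 72.23 : 100.00 : 50.78 : 8.50

Element Ex pattern (n=2): 0.49718011 : 0.41585978 : 0.08696011
Iridium pattern (n=2): 0.139129 : 0.467742 : 0.393129
Convolve the two distributions (both contribute in 2-u steps):
  M: 0.49718011×0.139129 = 0.069172
  M+2: 0.49718011×0.467742 + 0.41585978×0.139129 = 0.290410
  M+4: 0.49718011×0.393129 + 0.41585978×0.467742 + 0.08696011×0.139129 = 0.402070
  M+6: 0.41585978×0.393129 + 0.08696011×0.467742 = 0.204161
  M+8: 0.08696011×0.393129 = 0.034187
Scale to base peak (0.402070) = 100: 17.20 : 72.23 : 100.00 : 50.78 : 8.50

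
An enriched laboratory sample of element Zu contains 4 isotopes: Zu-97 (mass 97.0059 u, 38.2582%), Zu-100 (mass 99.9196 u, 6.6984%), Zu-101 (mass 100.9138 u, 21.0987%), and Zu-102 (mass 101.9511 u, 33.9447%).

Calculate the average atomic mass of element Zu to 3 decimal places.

99.704 u

Weight each isotope mass by its fractional abundance: 0.382582 × 97.0059 + 0.066984 × 99.9196 + 0.210987 × 100.9138 + 0.339447 × 101.9511
= 37.11271 + 6.69301 + 21.29150 + 34.60700 = 99.70422 u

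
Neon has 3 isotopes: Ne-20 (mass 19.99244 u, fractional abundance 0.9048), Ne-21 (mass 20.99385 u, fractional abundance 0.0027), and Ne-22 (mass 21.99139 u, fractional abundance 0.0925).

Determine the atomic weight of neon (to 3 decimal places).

20.180 u

Ar = Σ fᵢ·mᵢ = 0.9048 × 19.99244 + 0.0027 × 20.99385 + 0.0925 × 21.99139
= 18.089160 + 0.056683 + 2.034204 = 20.180047 u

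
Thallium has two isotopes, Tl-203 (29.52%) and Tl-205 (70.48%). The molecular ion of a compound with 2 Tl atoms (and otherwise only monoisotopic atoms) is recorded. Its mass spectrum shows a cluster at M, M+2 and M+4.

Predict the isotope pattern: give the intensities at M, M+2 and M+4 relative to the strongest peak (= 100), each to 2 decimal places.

The 2 Tl atoms are independent, so intensities follow the terms of (0.2952 + 0.7048)^2.
P(M) = 0.2952^2 = 0.087143
P(M+2) = 2 × 0.2952^1 × 0.7048^1 = 0.416114
P(M+4) = 0.7048^2 = 0.496743
The M+4 peak is largest (0.496743); scaling to 100 gives 17.54 : 83.77 : 100.00.

17.54 : 83.77 : 100.00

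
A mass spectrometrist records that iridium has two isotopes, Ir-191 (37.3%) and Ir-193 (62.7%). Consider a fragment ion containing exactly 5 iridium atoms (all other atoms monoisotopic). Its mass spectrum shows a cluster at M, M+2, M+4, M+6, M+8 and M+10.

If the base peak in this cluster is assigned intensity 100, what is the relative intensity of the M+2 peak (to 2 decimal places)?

17.70

Binomial terms of (0.373 + 0.627)^5: M 0.0072, M+2 0.0607, M+4 0.2040, M+6 0.3429, M+8 0.2882, M+10 0.0969 → M+6 is the base peak.
P(M+6) = C(5,3) × 0.373^2 × 0.627^3 = 10 × 0.139129 × 0.24649188 = 0.342942 (base)
P(M+2) = C(5,1) × 0.373^4 × 0.627^1 = 5 × 0.01935688 × 0.6270 = 0.060684
Relative intensity = 0.060684 / 0.342942 × 100 = 17.70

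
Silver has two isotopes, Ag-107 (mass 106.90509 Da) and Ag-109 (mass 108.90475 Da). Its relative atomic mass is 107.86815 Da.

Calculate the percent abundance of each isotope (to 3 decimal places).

Ag-107: 51.839%, Ag-109: 48.161%

Writing the weighted mean with unknown fraction x of Ag-107:
106.90509·x + 108.90475·(1 − x) = 107.86815
(106.90509 − 108.90475)·x = 107.86815 − 108.90475
x = -1.03660 / -1.99966 = 0.51839 → 51.839% Ag-107, 48.161% Ag-109.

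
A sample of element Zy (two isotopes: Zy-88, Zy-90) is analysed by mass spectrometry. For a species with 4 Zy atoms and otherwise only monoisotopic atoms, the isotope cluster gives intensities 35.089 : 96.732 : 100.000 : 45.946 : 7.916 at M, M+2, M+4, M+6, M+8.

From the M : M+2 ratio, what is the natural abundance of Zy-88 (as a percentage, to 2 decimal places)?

59.20%

If p is the fraction of Zy that is Zy-88, then I(M+2)/I(M) = [C(4,1)·p^3·(1−p)] / p^4 = 4·(1−p)/p = 96.732/35.089 = 2.7568
(1−p)/p = 2.7568/4 = 0.6892  ⇒  p = 1/(1 + 0.6892) = 0.5920
Zy-88: 59.20%, Zy-90: 40.80%.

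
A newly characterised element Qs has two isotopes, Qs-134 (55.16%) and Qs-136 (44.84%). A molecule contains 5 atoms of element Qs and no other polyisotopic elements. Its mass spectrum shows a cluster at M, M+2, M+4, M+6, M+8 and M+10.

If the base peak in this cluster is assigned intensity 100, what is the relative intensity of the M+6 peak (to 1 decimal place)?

81.3

Term probabilities: M 0.0511, M+2 0.2076, M+4 0.3374, M+6 0.2743, M+8 0.1115, M+10 0.0181. Base peak = M+4.
P(M+4) = C(5,2) × 0.5516^3 × 0.4484^2 = 10 × 0.16783123 × 0.20106256 = 0.337446 (base)
P(M+6) = C(5,3) × 0.5516^2 × 0.4484^3 = 10 × 0.30426256 × 0.09015645 = 0.274312
Relative intensity = 0.274312 / 0.337446 × 100 = 81.3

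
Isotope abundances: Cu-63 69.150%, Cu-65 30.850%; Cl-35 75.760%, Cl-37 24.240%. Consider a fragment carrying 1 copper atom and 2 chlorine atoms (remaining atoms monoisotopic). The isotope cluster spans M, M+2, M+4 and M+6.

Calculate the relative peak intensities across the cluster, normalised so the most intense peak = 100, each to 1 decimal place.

92.1 : 100.0 : 35.7 : 4.2

Copper pattern (n=1): 0.6915 : 0.3085
Chlorine pattern (n=2): 0.57395776 : 0.36728448 : 0.05875776
Convolve the two distributions (both contribute in 2-u steps):
  M: 0.6915×0.57395776 = 0.396892
  M+2: 0.6915×0.36728448 + 0.3085×0.57395776 = 0.431043
  M+4: 0.6915×0.05875776 + 0.3085×0.36728448 = 0.153938
  M+6: 0.3085×0.05875776 = 0.018127
Scale to base peak (0.431043) = 100: 92.1 : 100.0 : 35.7 : 4.2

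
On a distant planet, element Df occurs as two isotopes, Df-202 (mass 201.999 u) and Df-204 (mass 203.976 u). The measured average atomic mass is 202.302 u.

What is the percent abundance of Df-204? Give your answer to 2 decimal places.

Let x be the fractional abundance of Df-202; then Df-204 has abundance 1 − x.
201.999·x + 203.976·(1 − x) = 202.302
(201.999 − 203.976)·x = 202.302 − 203.976
x = -1.674 / -1.977 = 0.84674 → 84.67% Df-202, 15.33% Df-204.

15.33%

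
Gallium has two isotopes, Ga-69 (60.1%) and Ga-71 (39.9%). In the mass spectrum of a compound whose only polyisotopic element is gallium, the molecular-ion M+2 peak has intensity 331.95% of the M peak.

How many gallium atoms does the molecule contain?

5

With n Ga atoms, P(M+2)/P(M) = C(n,1)·p^(n−1)q / p^n = n·q/p = n · 0.399/0.601.
n = 3.3195 × 0.601/0.399 = 5.00 ≈ 5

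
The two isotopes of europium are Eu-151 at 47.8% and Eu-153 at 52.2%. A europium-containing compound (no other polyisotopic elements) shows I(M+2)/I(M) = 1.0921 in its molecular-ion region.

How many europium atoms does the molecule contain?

For n independent Eu atoms, I(M+2)/I(M) = n · (abundance Eu-153) / (abundance Eu-151) = n · 0.522/0.478.
n = 1.0921 × 0.478/0.522 = 1.00 ≈ 1

1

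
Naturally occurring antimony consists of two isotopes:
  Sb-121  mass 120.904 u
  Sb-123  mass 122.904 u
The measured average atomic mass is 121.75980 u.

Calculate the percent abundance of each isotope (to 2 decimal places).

Sb-121: 57.21%, Sb-123: 42.79%

Let x be the fractional abundance of Sb-121; then Sb-123 has abundance 1 − x.
120.904·x + 122.904·(1 − x) = 121.75980
(120.904 − 122.904)·x = 121.75980 − 122.904
x = -1.14420 / -2.000 = 0.57210 → 57.21% Sb-121, 42.79% Sb-123.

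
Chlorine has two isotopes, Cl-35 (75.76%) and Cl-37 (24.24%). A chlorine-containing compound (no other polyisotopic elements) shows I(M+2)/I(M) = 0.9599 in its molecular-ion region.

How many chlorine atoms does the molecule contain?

3

With n Cl atoms, P(M+2)/P(M) = C(n,1)·p^(n−1)q / p^n = n·q/p = n · 0.2424/0.7576.
n = 0.9599 × 0.7576/0.2424 = 3.00 ≈ 3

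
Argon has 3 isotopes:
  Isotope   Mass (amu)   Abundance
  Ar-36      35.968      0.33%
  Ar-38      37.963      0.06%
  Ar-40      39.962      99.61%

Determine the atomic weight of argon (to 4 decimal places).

39.9476 amu

Ar = Σ fᵢ·mᵢ = 0.0033 × 35.968 + 0.0006 × 37.963 + 0.9961 × 39.962
= 0.11869 + 0.02278 + 39.80615 = 39.94762 amu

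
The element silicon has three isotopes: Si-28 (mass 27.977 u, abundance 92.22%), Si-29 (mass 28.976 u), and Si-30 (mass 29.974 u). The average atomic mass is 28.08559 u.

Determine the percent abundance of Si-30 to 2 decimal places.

The remaining 7.78% is split between Si-29 (fraction x) and Si-30 (fraction 0.0778 − x).
Substituting: 28.976x + 29.974(0.0778 − x) = 2.2852006
(28.976 − 29.974)x = -0.0467766  ⇒  x = 0.04687, y = 0.03093
Si-29: 4.69%, Si-30: 3.09%.

3.09%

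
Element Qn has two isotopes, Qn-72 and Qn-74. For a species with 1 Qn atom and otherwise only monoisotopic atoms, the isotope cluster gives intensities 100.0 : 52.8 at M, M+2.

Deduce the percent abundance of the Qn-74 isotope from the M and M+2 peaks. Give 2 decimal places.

Write p for the Qn-72 fraction. I(M+2)/I(M) = [C(1,1)·p^0·(1−p)] / p^1 = 1·(1−p)/p = 52.8/100.0 = 0.5280
(1−p)/p = 0.5280/1 = 0.5280  ⇒  p = 1/(1 + 0.5280) = 0.6545
Qn-72: 65.45%, Qn-74: 34.55%.

34.55%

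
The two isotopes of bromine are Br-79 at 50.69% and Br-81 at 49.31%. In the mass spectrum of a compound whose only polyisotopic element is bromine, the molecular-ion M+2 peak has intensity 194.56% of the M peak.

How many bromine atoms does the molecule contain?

2

With n Br atoms, P(M+2)/P(M) = C(n,1)·p^(n−1)q / p^n = n·q/p = n · 0.4931/0.5069.
n = 1.9456 × 0.5069/0.4931 = 2.00 ≈ 2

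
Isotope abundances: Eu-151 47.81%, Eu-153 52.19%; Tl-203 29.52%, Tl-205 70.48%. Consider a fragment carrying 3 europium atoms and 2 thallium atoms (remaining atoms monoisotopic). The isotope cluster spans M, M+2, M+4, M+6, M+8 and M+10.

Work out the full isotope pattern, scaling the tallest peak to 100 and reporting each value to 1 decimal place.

Europium pattern (n=3): 0.10928391 : 0.3578871 : 0.39067407 : 0.14215492
Thallium pattern (n=2): 0.08714304 : 0.41611392 : 0.49674304
Convolve the two distributions (both contribute in 2-u steps):
  M: 0.10928391×0.08714304 = 0.009523
  M+2: 0.10928391×0.41611392 + 0.3578871×0.08714304 = 0.076662
  M+4: 0.10928391×0.49674304 + 0.3578871×0.41611392 + 0.39067407×0.08714304 = 0.237252
  M+6: 0.3578871×0.49674304 + 0.39067407×0.41611392 + 0.14215492×0.08714304 = 0.352731
  M+8: 0.39067407×0.49674304 + 0.14215492×0.41611392 = 0.253217
  M+10: 0.14215492×0.49674304 = 0.070614
Scale to base peak (0.352731) = 100: 2.7 : 21.7 : 67.3 : 100.0 : 71.8 : 20.0

2.7 : 21.7 : 67.3 : 100.0 : 71.8 : 20.0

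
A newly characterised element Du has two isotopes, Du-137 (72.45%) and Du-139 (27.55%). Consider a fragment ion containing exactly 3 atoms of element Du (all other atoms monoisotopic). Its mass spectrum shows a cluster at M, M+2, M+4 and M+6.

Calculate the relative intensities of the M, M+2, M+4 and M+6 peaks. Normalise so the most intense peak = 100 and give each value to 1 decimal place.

87.7 : 100.0 : 38.0 : 4.8

The 3 Du atoms are independent, so intensities follow the terms of (0.7245 + 0.2755)^3.
P(M) = 0.7245^3 = 0.380290
P(M+2) = 3 × 0.7245^2 × 0.2755^1 = 0.433830
P(M+4) = 3 × 0.7245^1 × 0.2755^2 = 0.164969
P(M+6) = 0.2755^3 = 0.020911
The M+2 peak is largest (0.433830); scaling to 100 gives 87.7 : 100.0 : 38.0 : 4.8.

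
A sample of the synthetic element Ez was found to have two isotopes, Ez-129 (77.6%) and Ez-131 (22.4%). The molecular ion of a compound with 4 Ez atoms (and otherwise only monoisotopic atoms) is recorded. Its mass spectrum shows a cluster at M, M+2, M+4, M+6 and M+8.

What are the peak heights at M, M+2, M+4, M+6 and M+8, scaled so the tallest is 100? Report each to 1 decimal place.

86.6 : 100.0 : 43.3 : 8.3 : 0.6

The 4 Ez atoms are independent, so intensities follow the terms of (0.776 + 0.224)^4.
P(M) = 0.776^4 = 0.362616
P(M+2) = 4 × 0.776^3 × 0.224^1 = 0.418691
P(M+4) = 6 × 0.776^2 × 0.224^2 = 0.181289
P(M+6) = 4 × 0.776^1 × 0.224^3 = 0.034887
P(M+8) = 0.224^4 = 0.002518
The M+2 peak is largest (0.418691); scaling to 100 gives 86.6 : 100.0 : 43.3 : 8.3 : 0.6.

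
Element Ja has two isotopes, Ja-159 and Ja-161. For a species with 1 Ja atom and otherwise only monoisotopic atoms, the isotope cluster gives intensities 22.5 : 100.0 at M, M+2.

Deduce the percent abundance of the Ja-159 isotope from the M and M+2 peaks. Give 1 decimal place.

18.4%

Let p = fractional abundance of Ja-159. I(M+2)/I(M) = [C(1,1)·p^0·(1−p)] / p^1 = 1·(1−p)/p = 100.0/22.5 = 4.4444
(1−p)/p = 4.4444/1 = 4.4444  ⇒  p = 1/(1 + 4.4444) = 0.1837
Ja-159: 18.4%, Ja-161: 81.6%.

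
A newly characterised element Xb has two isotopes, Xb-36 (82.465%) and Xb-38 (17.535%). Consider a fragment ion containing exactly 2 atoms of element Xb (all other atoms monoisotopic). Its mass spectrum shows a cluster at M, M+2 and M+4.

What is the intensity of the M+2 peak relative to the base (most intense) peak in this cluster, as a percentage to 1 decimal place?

42.5%

Term probabilities: M 0.6800, M+2 0.2892, M+4 0.0307. Base peak = M.
P(M) = C(2,0) × 0.82465^2 × 0.17535^0 = 1 × 0.68004762 × 1.0000 = 0.680048 (base)
P(M+2) = C(2,1) × 0.82465^1 × 0.17535^1 = 2 × 0.82465 × 0.17535 = 0.289205
Relative intensity = 0.289205 / 0.680048 × 100 = 42.5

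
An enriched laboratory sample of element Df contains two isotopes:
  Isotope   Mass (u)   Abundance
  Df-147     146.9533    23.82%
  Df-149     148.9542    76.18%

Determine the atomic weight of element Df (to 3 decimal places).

The abundance-weighted mean is 0.2382 × 146.9533 + 0.7618 × 148.9542
= 35.00428 + 113.47331 = 148.47759 u

148.478 u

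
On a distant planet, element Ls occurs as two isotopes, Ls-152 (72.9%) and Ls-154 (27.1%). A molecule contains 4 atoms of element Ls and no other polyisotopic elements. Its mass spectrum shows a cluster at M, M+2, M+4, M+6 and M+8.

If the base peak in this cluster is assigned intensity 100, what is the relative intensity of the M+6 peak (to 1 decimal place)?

13.8

Binomial terms of (0.729 + 0.271)^4: M 0.2824, M+2 0.4200, M+4 0.2342, M+6 0.0580, M+8 0.0054 → M+2 is the base peak.
P(M+2) = C(4,1) × 0.729^3 × 0.271^1 = 4 × 0.38742049 × 0.2710 = 0.419964 (base)
P(M+6) = C(4,3) × 0.729^1 × 0.271^3 = 4 × 0.7290 × 0.01990251 = 0.058036
Relative intensity = 0.058036 / 0.419964 × 100 = 13.8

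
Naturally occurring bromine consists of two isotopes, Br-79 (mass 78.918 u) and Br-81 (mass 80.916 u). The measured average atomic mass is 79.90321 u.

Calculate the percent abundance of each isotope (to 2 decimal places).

Writing the weighted mean with unknown fraction x of Br-79:
78.918·x + 80.916·(1 − x) = 79.90321
(78.918 − 80.916)·x = 79.90321 − 80.916
x = -1.01279 / -1.998 = 0.50690 → 50.69% Br-79, 49.31% Br-81.

Br-79: 50.69%, Br-81: 49.31%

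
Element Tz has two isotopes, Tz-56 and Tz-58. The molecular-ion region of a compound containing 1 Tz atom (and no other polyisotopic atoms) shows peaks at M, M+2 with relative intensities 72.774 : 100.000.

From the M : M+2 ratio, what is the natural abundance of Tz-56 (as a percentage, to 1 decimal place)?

42.1%

Let p = fractional abundance of Tz-56. I(M+2)/I(M) = [C(1,1)·p^0·(1−p)] / p^1 = 1·(1−p)/p = 100.000/72.774 = 1.3741
(1−p)/p = 1.3741/1 = 1.3741  ⇒  p = 1/(1 + 1.3741) = 0.4212
Tz-56: 42.1%, Tz-58: 57.9%.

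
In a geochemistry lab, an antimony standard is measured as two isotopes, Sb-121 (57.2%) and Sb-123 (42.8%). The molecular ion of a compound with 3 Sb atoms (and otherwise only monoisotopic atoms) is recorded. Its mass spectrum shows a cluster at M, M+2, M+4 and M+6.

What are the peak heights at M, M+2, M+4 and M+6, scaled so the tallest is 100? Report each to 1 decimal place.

Each Sb atom is independently Sb-121 (p = 0.572) or Sb-123 (q = 0.428); the cluster is the binomial expansion (p + q)^3.
P(M) = 0.572^3 = 0.187149
P(M+2) = 3 × 0.572^2 × 0.428^1 = 0.420104
P(M+4) = 3 × 0.572^1 × 0.428^2 = 0.314344
P(M+6) = 0.428^3 = 0.078403
The M+2 peak is largest (0.420104); scaling to 100 gives 44.5 : 100.0 : 74.8 : 18.7.

44.5 : 100.0 : 74.8 : 18.7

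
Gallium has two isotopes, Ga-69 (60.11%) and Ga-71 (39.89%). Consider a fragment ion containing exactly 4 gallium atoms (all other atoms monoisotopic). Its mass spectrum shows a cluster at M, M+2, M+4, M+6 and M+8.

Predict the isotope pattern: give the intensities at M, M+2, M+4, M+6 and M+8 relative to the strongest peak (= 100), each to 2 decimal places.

37.67 : 100.00 : 99.54 : 44.04 : 7.31

The 4 Ga atoms are independent, so intensities follow the terms of (0.6011 + 0.3989)^4.
P(M) = 0.6011^4 = 0.130553
P(M+2) = 4 × 0.6011^3 × 0.3989^1 = 0.346549
P(M+4) = 6 × 0.6011^2 × 0.3989^2 = 0.344963
P(M+6) = 4 × 0.6011^1 × 0.3989^3 = 0.152616
P(M+8) = 0.3989^4 = 0.025320
The M+2 peak is largest (0.346549); scaling to 100 gives 37.67 : 100.00 : 99.54 : 44.04 : 7.31.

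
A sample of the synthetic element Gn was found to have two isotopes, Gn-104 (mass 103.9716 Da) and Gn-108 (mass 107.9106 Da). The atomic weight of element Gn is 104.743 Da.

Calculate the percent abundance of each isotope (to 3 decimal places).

Gn-104: 80.416%, Gn-108: 19.584%

Let x be the fractional abundance of Gn-104; then Gn-108 has abundance 1 − x.
103.9716·x + 107.9106·(1 − x) = 104.743
(103.9716 − 107.9106)·x = 104.743 − 107.9106
x = -3.1676 / -3.9390 = 0.80416 → 80.416% Gn-104, 19.584% Gn-108.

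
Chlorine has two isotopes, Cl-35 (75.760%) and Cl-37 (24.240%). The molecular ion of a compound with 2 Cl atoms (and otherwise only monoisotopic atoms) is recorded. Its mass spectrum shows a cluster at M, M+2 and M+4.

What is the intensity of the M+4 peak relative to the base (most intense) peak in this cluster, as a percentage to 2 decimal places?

10.24%

Term probabilities: M 0.5740, M+2 0.3673, M+4 0.0588. Base peak = M.
P(M) = C(2,0) × 0.75760^2 × 0.24240^0 = 1 × 0.57395776 × 1.0000 = 0.573958 (base)
P(M+4) = C(2,2) × 0.75760^0 × 0.24240^2 = 1 × 1.0000 × 0.05875776 = 0.058758
Relative intensity = 0.058758 / 0.573958 × 100 = 10.24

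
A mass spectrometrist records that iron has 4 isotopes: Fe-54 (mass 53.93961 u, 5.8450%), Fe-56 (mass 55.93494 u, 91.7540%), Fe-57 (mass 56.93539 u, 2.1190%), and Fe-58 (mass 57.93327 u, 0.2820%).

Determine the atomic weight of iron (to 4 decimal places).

Average mass = Σ (abundance × isotope mass) = 0.058450 × 53.93961 + 0.917540 × 55.93494 + 0.021190 × 56.93539 + 0.002820 × 57.93327
= 3.152770 + 51.322545 + 1.206461 + 0.163372 = 55.845148 u

55.8451 u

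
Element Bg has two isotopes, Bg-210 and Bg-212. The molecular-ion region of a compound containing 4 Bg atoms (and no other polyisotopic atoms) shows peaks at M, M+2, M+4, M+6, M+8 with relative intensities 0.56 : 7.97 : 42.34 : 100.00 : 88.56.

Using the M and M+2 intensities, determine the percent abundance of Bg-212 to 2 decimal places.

If p is the fraction of Bg that is Bg-210, then I(M+2)/I(M) = [C(4,1)·p^3·(1−p)] / p^4 = 4·(1−p)/p = 7.97/0.56 = 14.2321
(1−p)/p = 14.2321/4 = 3.5580  ⇒  p = 1/(1 + 3.5580) = 0.2194
Bg-210: 21.94%, Bg-212: 78.06%.

78.06%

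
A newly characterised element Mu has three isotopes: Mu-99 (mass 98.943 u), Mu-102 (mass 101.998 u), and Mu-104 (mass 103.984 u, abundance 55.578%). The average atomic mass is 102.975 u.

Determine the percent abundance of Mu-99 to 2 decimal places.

Let x and y be the fractions of Mu-99 and Mu-102. Then x + y = 1 − 0.55578 = 0.44422 and 98.943x + 101.998y = 102.975 − 0.55578×103.984 = 45.18277248.
Substituting: 98.943x + 101.998(0.44422 − x) = 45.18277248
(98.943 − 101.998)x = -0.12677908  ⇒  x = 0.04150, y = 0.40272
Mu-99: 4.15%, Mu-102: 40.27%.

4.15%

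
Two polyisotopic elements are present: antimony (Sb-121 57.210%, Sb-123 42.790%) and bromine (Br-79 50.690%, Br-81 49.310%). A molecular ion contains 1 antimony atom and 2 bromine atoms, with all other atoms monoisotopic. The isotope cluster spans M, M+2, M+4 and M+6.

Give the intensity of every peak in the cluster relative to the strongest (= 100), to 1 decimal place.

Antimony pattern (n=1): 0.5721 : 0.4279
Bromine pattern (n=2): 0.25694761 : 0.49990478 : 0.24314761
Convolve the two distributions (both contribute in 2-u steps):
  M: 0.5721×0.25694761 = 0.147000
  M+2: 0.5721×0.49990478 + 0.4279×0.25694761 = 0.395943
  M+4: 0.5721×0.24314761 + 0.4279×0.49990478 = 0.353014
  M+6: 0.4279×0.24314761 = 0.104043
Scale to base peak (0.395943) = 100: 37.1 : 100.0 : 89.2 : 26.3

37.1 : 100.0 : 89.2 : 26.3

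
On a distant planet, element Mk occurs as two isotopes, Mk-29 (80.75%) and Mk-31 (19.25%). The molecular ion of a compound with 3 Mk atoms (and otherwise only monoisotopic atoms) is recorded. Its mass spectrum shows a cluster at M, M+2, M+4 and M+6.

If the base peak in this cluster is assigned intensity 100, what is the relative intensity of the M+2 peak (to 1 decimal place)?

71.5

Term probabilities: M 0.5265, M+2 0.3766, M+4 0.0898, M+6 0.0071. Base peak = M.
P(M) = C(3,0) × 0.8075^3 × 0.1925^0 = 1 × 0.52653542 × 1.0000 = 0.526535 (base)
P(M+2) = C(3,1) × 0.8075^2 × 0.1925^1 = 3 × 0.65205625 × 0.1925 = 0.376562
Relative intensity = 0.376562 / 0.526535 × 100 = 71.5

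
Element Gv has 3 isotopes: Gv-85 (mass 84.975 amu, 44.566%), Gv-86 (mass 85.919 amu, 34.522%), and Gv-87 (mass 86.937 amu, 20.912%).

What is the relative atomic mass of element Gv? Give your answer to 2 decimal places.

Ar = Σ fᵢ·mᵢ = 0.44566 × 84.975 + 0.34522 × 85.919 + 0.20912 × 86.937
= 37.8700 + 29.6610 + 18.1803 = 85.7113 amu

85.71 amu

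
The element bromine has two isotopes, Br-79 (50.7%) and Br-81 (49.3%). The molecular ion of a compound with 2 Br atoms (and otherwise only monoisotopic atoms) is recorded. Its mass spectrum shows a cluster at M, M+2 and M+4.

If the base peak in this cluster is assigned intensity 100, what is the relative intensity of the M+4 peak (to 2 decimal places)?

Term probabilities: M 0.2570, M+2 0.4999, M+4 0.2430. Base peak = M+2.
P(M+2) = C(2,1) × 0.507^1 × 0.493^1 = 2 × 0.5070 × 0.4930 = 0.499902 (base)
P(M+4) = C(2,2) × 0.507^0 × 0.493^2 = 1 × 1.0000 × 0.243049 = 0.243049
Relative intensity = 0.243049 / 0.499902 × 100 = 48.62

48.62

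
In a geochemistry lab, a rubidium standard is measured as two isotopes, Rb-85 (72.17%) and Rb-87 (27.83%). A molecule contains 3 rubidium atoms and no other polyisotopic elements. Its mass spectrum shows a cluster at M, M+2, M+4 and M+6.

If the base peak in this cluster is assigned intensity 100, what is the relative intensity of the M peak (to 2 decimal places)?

86.44

Binomial terms of (0.7217 + 0.2783)^3: M 0.3759, M+2 0.4349, M+4 0.1677, M+6 0.0216 → M+2 is the base peak.
P(M+2) = C(3,1) × 0.7217^2 × 0.2783^1 = 3 × 0.52085089 × 0.2783 = 0.434858 (base)
P(M) = C(3,0) × 0.7217^3 × 0.2783^0 = 1 × 0.37589809 × 1.0000 = 0.375898
Relative intensity = 0.375898 / 0.434858 × 100 = 86.44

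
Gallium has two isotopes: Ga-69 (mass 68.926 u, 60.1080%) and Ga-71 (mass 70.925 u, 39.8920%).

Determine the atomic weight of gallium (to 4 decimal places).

The abundance-weighted mean is 0.601080 × 68.926 + 0.398920 × 70.925
= 41.43004 + 28.29340 = 69.72344 u

69.7234 u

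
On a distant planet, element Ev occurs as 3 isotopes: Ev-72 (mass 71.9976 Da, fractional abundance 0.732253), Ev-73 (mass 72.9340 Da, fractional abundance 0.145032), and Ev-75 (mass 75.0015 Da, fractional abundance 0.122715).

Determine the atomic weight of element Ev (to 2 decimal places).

The abundance-weighted mean is 0.732253 × 71.9976 + 0.145032 × 72.9340 + 0.122715 × 75.0015
= 52.72046 + 10.57776 + 9.20381 = 72.50203 Da

72.50 Da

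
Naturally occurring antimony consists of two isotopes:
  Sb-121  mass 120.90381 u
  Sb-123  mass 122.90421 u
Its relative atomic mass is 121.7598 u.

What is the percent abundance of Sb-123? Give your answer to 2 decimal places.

42.79%

Writing the weighted mean with unknown fraction x of Sb-121:
120.90381·x + 122.90421·(1 − x) = 121.7598
(120.90381 − 122.90421)·x = 121.7598 − 122.90421
x = -1.14441 / -2.00040 = 0.57209 → 57.21% Sb-121, 42.79% Sb-123.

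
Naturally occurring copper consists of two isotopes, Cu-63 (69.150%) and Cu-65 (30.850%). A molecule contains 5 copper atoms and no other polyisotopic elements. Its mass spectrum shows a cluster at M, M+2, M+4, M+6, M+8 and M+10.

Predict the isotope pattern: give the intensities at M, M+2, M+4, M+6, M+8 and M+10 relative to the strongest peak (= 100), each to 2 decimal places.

Each Cu atom is independently Cu-63 (p = 0.69150) or Cu-65 (q = 0.30850); the cluster is the binomial expansion (p + q)^5.
P(M) = 0.69150^5 = 0.158111
P(M+2) = 5 × 0.69150^4 × 0.30850^1 = 0.352691
P(M+4) = 10 × 0.69150^3 × 0.30850^2 = 0.314693
P(M+6) = 10 × 0.69150^2 × 0.30850^3 = 0.140394
P(M+8) = 5 × 0.69150^1 × 0.30850^4 = 0.031317
P(M+10) = 0.30850^5 = 0.002794
The M+2 peak is largest (0.352691); scaling to 100 gives 44.83 : 100.00 : 89.23 : 39.81 : 8.88 : 0.79.

44.83 : 100.00 : 89.23 : 39.81 : 8.88 : 0.79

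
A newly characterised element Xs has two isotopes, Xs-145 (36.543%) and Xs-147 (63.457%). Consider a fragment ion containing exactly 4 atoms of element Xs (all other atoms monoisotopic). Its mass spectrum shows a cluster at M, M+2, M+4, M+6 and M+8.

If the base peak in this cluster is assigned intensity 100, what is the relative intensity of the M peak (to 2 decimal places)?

4.77

Binomial terms of (0.36543 + 0.63457)^4: M 0.0178, M+2 0.1239, M+4 0.3226, M+6 0.3735, M+8 0.1622 → M+6 is the base peak.
P(M+6) = C(4,3) × 0.36543^1 × 0.63457^3 = 4 × 0.36543 × 0.25552807 = 0.373510 (base)
P(M) = C(4,0) × 0.36543^4 × 0.63457^0 = 1 × 0.01783269 × 1.0000 = 0.017833
Relative intensity = 0.017833 / 0.373510 × 100 = 4.77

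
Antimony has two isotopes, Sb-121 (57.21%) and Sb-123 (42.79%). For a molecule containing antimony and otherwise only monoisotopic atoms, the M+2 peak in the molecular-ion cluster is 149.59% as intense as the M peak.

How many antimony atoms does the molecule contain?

For n independent Sb atoms, I(M+2)/I(M) = n · (abundance Sb-123) / (abundance Sb-121) = n · 0.4279/0.5721.
n = 1.4959 × 0.5721/0.4279 = 2.00 ≈ 2

2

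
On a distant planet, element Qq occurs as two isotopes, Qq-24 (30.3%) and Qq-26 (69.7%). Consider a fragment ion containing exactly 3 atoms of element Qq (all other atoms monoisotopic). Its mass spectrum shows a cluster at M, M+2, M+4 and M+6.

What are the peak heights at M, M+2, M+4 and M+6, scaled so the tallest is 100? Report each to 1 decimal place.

Expanding (0.303 + 0.697)^3:
P(M) = 0.303^3 = 0.027818
P(M+2) = 3 × 0.303^2 × 0.697^1 = 0.191973
P(M+4) = 3 × 0.303^1 × 0.697^2 = 0.441600
P(M+6) = 0.697^3 = 0.338609
The M+4 peak is largest (0.441600); scaling to 100 gives 6.3 : 43.5 : 100.0 : 76.7.

6.3 : 43.5 : 100.0 : 76.7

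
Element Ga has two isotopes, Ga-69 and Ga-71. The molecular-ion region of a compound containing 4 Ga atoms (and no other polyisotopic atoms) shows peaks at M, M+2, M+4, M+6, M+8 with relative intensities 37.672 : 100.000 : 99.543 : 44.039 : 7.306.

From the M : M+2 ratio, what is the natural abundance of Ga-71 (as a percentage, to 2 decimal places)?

If p is the fraction of Ga that is Ga-69, then I(M+2)/I(M) = [C(4,1)·p^3·(1−p)] / p^4 = 4·(1−p)/p = 100.000/37.672 = 2.6545
(1−p)/p = 2.6545/4 = 0.6636  ⇒  p = 1/(1 + 0.6636) = 0.6011
Ga-69: 60.11%, Ga-71: 39.89%.

39.89%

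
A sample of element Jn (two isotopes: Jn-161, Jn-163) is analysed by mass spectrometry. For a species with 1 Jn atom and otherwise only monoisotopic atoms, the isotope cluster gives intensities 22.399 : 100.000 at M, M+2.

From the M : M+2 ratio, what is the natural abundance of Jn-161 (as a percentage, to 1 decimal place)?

Write p for the Jn-161 fraction. I(M+2)/I(M) = [C(1,1)·p^0·(1−p)] / p^1 = 1·(1−p)/p = 100.000/22.399 = 4.4645
(1−p)/p = 4.4645/1 = 4.4645  ⇒  p = 1/(1 + 4.4645) = 0.1830
Jn-161: 18.3%, Jn-163: 81.7%.

18.3%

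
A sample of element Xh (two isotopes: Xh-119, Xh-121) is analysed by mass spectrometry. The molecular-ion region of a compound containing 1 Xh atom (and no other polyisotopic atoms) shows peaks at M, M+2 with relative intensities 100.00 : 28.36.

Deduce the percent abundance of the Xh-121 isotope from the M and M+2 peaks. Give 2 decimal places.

Write p for the Xh-119 fraction. I(M+2)/I(M) = [C(1,1)·p^0·(1−p)] / p^1 = 1·(1−p)/p = 28.36/100.00 = 0.2836
(1−p)/p = 0.2836/1 = 0.2836  ⇒  p = 1/(1 + 0.2836) = 0.7791
Xh-119: 77.91%, Xh-121: 22.09%.

22.09%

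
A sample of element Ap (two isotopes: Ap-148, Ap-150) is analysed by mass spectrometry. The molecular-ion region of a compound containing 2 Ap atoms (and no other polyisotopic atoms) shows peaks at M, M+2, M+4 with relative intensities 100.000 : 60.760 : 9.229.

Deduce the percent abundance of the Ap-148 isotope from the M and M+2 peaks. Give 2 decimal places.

Let p = fractional abundance of Ap-148. I(M+2)/I(M) = [C(2,1)·p^1·(1−p)] / p^2 = 2·(1−p)/p = 60.760/100.000 = 0.6076
(1−p)/p = 0.6076/2 = 0.3038  ⇒  p = 1/(1 + 0.3038) = 0.7670
Ap-148: 76.70%, Ap-150: 23.30%.

76.70%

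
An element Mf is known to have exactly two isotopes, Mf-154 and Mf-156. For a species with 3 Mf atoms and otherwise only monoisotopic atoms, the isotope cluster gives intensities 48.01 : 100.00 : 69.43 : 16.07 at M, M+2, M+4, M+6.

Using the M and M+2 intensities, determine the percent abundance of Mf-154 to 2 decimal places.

59.02%

Write p for the Mf-154 fraction. I(M+2)/I(M) = [C(3,1)·p^2·(1−p)] / p^3 = 3·(1−p)/p = 100.00/48.01 = 2.0829
(1−p)/p = 2.0829/3 = 0.6943  ⇒  p = 1/(1 + 0.6943) = 0.5902
Mf-154: 59.02%, Mf-156: 40.98%.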